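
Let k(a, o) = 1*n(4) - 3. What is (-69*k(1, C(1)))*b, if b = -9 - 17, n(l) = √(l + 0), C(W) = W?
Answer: -1794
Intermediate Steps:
n(l) = √l
k(a, o) = -1 (k(a, o) = 1*√4 - 3 = 1*2 - 3 = 2 - 3 = -1)
b = -26
(-69*k(1, C(1)))*b = -69*(-1)*(-26) = 69*(-26) = -1794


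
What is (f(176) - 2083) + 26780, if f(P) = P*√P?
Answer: 24697 + 704*√11 ≈ 27032.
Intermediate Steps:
f(P) = P^(3/2)
(f(176) - 2083) + 26780 = (176^(3/2) - 2083) + 26780 = (704*√11 - 2083) + 26780 = (-2083 + 704*√11) + 26780 = 24697 + 704*√11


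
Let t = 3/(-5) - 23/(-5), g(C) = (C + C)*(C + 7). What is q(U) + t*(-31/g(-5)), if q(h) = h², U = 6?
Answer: 211/5 ≈ 42.200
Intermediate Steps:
g(C) = 2*C*(7 + C) (g(C) = (2*C)*(7 + C) = 2*C*(7 + C))
t = 4 (t = 3*(-⅕) - 23*(-⅕) = -⅗ + 23/5 = 4)
q(U) + t*(-31/g(-5)) = 6² + 4*(-31*(-1/(10*(7 - 5)))) = 36 + 4*(-31/(2*(-5)*2)) = 36 + 4*(-31/(-20)) = 36 + 4*(-31*(-1/20)) = 36 + 4*(31/20) = 36 + 31/5 = 211/5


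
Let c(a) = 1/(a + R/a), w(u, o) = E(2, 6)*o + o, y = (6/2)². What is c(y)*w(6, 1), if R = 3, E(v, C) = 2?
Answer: 9/28 ≈ 0.32143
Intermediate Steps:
y = 9 (y = (6*(½))² = 3² = 9)
w(u, o) = 3*o (w(u, o) = 2*o + o = 3*o)
c(a) = 1/(a + 3/a)
c(y)*w(6, 1) = (9/(3 + 9²))*(3*1) = (9/(3 + 81))*3 = (9/84)*3 = (9*(1/84))*3 = (3/28)*3 = 9/28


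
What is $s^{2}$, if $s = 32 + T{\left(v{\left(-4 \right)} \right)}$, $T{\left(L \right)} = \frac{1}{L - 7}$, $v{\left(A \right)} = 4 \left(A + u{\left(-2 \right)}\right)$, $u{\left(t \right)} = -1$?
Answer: $\frac{744769}{729} \approx 1021.6$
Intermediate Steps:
$v{\left(A \right)} = -4 + 4 A$ ($v{\left(A \right)} = 4 \left(A - 1\right) = 4 \left(-1 + A\right) = -4 + 4 A$)
$T{\left(L \right)} = \frac{1}{-7 + L}$
$s = \frac{863}{27}$ ($s = 32 + \frac{1}{-7 + \left(-4 + 4 \left(-4\right)\right)} = 32 + \frac{1}{-7 - 20} = 32 + \frac{1}{-27} = 32 - \frac{1}{27} = \frac{863}{27} \approx 31.963$)
$s^{2} = \left(\frac{863}{27}\right)^{2} = \frac{744769}{729}$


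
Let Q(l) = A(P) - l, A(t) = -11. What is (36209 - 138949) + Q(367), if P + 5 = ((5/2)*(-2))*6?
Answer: -103118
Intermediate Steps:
P = -35 (P = -5 + ((5/2)*(-2))*6 = -5 - 5*6 = -5 - 30 = -35)
Q(l) = -11 - l
(36209 - 138949) + Q(367) = (36209 - 138949) + (-11 - 1*367) = -102740 + (-11 - 367) = -102740 - 378 = -103118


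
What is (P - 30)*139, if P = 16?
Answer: -1946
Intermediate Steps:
(P - 30)*139 = (16 - 30)*139 = -14*139 = -1946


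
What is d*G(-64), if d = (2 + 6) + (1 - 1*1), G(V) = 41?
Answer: 328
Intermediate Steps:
d = 8 (d = 8 + (1 - 1) = 8 + 0 = 8)
d*G(-64) = 8*41 = 328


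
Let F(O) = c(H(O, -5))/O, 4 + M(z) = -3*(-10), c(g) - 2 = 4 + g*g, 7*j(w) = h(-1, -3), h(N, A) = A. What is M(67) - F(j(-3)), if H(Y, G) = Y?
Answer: 283/7 ≈ 40.429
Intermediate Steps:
j(w) = -3/7 (j(w) = (⅐)*(-3) = -3/7)
c(g) = 6 + g² (c(g) = 2 + (4 + g*g) = 2 + (4 + g²) = 6 + g²)
M(z) = 26 (M(z) = -4 - 3*(-10) = -4 + 30 = 26)
F(O) = (6 + O²)/O
M(67) - F(j(-3)) = 26 - (-3/7 + 6/(-3/7)) = 26 - (-3/7 + 6*(-7/3)) = 26 - (-3/7 - 14) = 26 - 1*(-101/7) = 26 + 101/7 = 283/7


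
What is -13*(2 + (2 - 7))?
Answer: 39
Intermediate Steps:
-13*(2 + (2 - 7)) = -13*(2 - 5) = -13*(-3) = 39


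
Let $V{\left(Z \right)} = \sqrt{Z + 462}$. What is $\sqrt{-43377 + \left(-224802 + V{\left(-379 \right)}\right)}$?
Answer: $\sqrt{-268179 + \sqrt{83}} \approx 517.85 i$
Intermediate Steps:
$V{\left(Z \right)} = \sqrt{462 + Z}$
$\sqrt{-43377 + \left(-224802 + V{\left(-379 \right)}\right)} = \sqrt{-43377 - \left(224802 - \sqrt{462 - 379}\right)} = \sqrt{-43377 - \left(224802 - \sqrt{83}\right)} = \sqrt{-268179 + \sqrt{83}}$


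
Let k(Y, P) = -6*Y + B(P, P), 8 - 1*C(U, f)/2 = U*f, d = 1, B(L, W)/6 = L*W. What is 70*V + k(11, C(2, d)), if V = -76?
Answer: -4522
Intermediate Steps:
B(L, W) = 6*L*W (B(L, W) = 6*(L*W) = 6*L*W)
C(U, f) = 16 - 2*U*f
k(Y, P) = -6*Y + 6*P² (k(Y, P) = -6*Y + 6*P*P = -6*Y + 6*P²)
70*V + k(11, C(2, d)) = 70*(-76) + (-6*11 + 6*(16 - 2*2*1)²) = -5320 + (-66 + 6*(16 - 4)²) = -5320 + (-66 + 6*12²) = -5320 + (-66 + 6*144) = -5320 + (-66 + 864) = -5320 + 798 = -4522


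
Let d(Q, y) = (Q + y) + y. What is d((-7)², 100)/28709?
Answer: 249/28709 ≈ 0.0086732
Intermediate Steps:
d(Q, y) = Q + 2*y
d((-7)², 100)/28709 = ((-7)² + 2*100)/28709 = (49 + 200)*(1/28709) = 249*(1/28709) = 249/28709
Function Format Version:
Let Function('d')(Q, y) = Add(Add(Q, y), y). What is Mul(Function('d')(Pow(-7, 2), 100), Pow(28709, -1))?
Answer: Rational(249, 28709) ≈ 0.0086732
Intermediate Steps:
Function('d')(Q, y) = Add(Q, Mul(2, y))
Mul(Function('d')(Pow(-7, 2), 100), Pow(28709, -1)) = Mul(Add(Pow(-7, 2), Mul(2, 100)), Pow(28709, -1)) = Mul(Add(49, 200), Rational(1, 28709)) = Mul(249, Rational(1, 28709)) = Rational(249, 28709)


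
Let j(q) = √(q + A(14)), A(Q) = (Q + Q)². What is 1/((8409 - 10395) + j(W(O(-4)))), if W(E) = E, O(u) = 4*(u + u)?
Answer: -993/1971722 - √47/985861 ≈ -0.00051057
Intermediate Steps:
O(u) = 8*u (O(u) = 4*(2*u) = 8*u)
A(Q) = 4*Q² (A(Q) = (2*Q)² = 4*Q²)
j(q) = √(784 + q) (j(q) = √(q + 4*14²) = √(q + 4*196) = √(q + 784) = √(784 + q))
1/((8409 - 10395) + j(W(O(-4)))) = 1/((8409 - 10395) + √(784 + 8*(-4))) = 1/(-1986 + √(784 - 32)) = 1/(-1986 + √752) = 1/(-1986 + 4*√47)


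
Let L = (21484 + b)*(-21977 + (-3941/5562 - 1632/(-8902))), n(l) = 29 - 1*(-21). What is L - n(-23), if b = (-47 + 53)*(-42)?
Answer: -5776015133836118/12378231 ≈ -4.6663e+8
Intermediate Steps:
n(l) = 50 (n(l) = 29 + 21 = 50)
b = -252 (b = 6*(-42) = -252)
L = -5776014514924568/12378231 (L = (21484 - 252)*(-21977 + (-3941/5562 - 1632/(-8902))) = 21232*(-21977 + (-3941*1/5562 - 1632*(-1/8902))) = 21232*(-21977 + (-3941/5562 + 816/4451)) = 21232*(-21977 - 13002799/24756462) = 21232*(-544085768173/24756462) = -5776014514924568/12378231 ≈ -4.6663e+8)
L - n(-23) = -5776014514924568/12378231 - 1*50 = -5776014514924568/12378231 - 50 = -5776015133836118/12378231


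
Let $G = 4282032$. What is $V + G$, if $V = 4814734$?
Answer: $9096766$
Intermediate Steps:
$V + G = 4814734 + 4282032 = 9096766$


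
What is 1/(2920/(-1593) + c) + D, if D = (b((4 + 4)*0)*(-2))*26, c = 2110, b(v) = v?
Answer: 1593/3358310 ≈ 0.00047435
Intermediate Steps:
D = 0 (D = (((4 + 4)*0)*(-2))*26 = ((8*0)*(-2))*26 = (0*(-2))*26 = 0*26 = 0)
1/(2920/(-1593) + c) + D = 1/(2920/(-1593) + 2110) + 0 = 1/(2920*(-1/1593) + 2110) + 0 = 1/(-2920/1593 + 2110) + 0 = 1/(3358310/1593) + 0 = 1593/3358310 + 0 = 1593/3358310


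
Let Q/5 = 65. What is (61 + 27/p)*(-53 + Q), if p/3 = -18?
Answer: 16456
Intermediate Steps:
Q = 325 (Q = 5*65 = 325)
p = -54 (p = 3*(-18) = -54)
(61 + 27/p)*(-53 + Q) = (61 + 27/(-54))*(-53 + 325) = (61 + 27*(-1/54))*272 = (61 - ½)*272 = (121/2)*272 = 16456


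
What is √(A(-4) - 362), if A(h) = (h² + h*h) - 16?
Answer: I*√346 ≈ 18.601*I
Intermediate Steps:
A(h) = -16 + 2*h² (A(h) = (h² + h²) - 16 = 2*h² - 16 = -16 + 2*h²)
√(A(-4) - 362) = √((-16 + 2*(-4)²) - 362) = √((-16 + 2*16) - 362) = √((-16 + 32) - 362) = √(16 - 362) = √(-346) = I*√346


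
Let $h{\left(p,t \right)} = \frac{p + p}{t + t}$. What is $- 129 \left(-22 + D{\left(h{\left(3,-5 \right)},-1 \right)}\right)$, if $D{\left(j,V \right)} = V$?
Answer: $2967$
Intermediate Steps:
$h{\left(p,t \right)} = \frac{p}{t}$ ($h{\left(p,t \right)} = \frac{2 p}{2 t} = 2 p \frac{1}{2 t} = \frac{p}{t}$)
$- 129 \left(-22 + D{\left(h{\left(3,-5 \right)},-1 \right)}\right) = - 129 \left(-22 - 1\right) = \left(-129\right) \left(-23\right) = 2967$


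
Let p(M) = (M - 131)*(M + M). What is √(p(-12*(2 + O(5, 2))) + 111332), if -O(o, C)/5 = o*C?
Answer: 2*√155993 ≈ 789.92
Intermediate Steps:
O(o, C) = -5*C*o (O(o, C) = -5*o*C = -5*C*o)
p(M) = 2*M*(-131 + M) (p(M) = (-131 + M)*(2*M) = 2*M*(-131 + M))
√(p(-12*(2 + O(5, 2))) + 111332) = √(2*(-12*(2 - 5*2*5))*(-131 - 12*(2 - 5*2*5)) + 111332) = √(2*(-12*(2 - 50))*(-131 - 12*(2 - 50)) + 111332) = √(2*(-12*(-48))*(-131 - 12*(-48)) + 111332) = √(2*576*(-131 + 576) + 111332) = √(2*576*445 + 111332) = √(512640 + 111332) = √623972 = 2*√155993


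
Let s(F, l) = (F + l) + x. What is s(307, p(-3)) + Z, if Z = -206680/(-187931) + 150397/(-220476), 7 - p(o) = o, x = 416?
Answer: 30388627410421/41434275156 ≈ 733.42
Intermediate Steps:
p(o) = 7 - o
s(F, l) = 416 + F + l (s(F, l) = (F + l) + 416 = 416 + F + l)
Z = 17303721073/41434275156 (Z = -206680*(-1/187931) + 150397*(-1/220476) = 206680/187931 - 150397/220476 = 17303721073/41434275156 ≈ 0.41762)
s(307, p(-3)) + Z = (416 + 307 + (7 - 1*(-3))) + 17303721073/41434275156 = (416 + 307 + (7 + 3)) + 17303721073/41434275156 = (416 + 307 + 10) + 17303721073/41434275156 = 733 + 17303721073/41434275156 = 30388627410421/41434275156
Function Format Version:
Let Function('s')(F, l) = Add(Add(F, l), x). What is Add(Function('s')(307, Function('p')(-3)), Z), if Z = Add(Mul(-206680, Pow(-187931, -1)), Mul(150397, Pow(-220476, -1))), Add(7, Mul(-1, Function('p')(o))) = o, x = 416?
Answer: Rational(30388627410421, 41434275156) ≈ 733.42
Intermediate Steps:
Function('p')(o) = Add(7, Mul(-1, o))
Function('s')(F, l) = Add(416, F, l) (Function('s')(F, l) = Add(Add(F, l), 416) = Add(416, F, l))
Z = Rational(17303721073, 41434275156) (Z = Add(Mul(-206680, Rational(-1, 187931)), Mul(150397, Rational(-1, 220476))) = Add(Rational(206680, 187931), Rational(-150397, 220476)) = Rational(17303721073, 41434275156) ≈ 0.41762)
Add(Function('s')(307, Function('p')(-3)), Z) = Add(Add(416, 307, Add(7, Mul(-1, -3))), Rational(17303721073, 41434275156)) = Add(Add(416, 307, Add(7, 3)), Rational(17303721073, 41434275156)) = Add(Add(416, 307, 10), Rational(17303721073, 41434275156)) = Add(733, Rational(17303721073, 41434275156)) = Rational(30388627410421, 41434275156)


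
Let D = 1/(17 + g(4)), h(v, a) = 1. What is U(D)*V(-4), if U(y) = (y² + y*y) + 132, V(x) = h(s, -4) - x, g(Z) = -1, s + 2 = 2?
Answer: 84485/128 ≈ 660.04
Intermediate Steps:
s = 0 (s = -2 + 2 = 0)
V(x) = 1 - x
D = 1/16 (D = 1/(17 - 1) = 1/16 ≈ 0.062500)
U(y) = 132 + 2*y² (U(y) = (y² + y²) + 132 = 2*y² + 132 = 132 + 2*y²)
U(D)*V(-4) = (132 + 2*(1/16)²)*(1 - 1*(-4)) = (132 + 2*(1/256))*(1 + 4) = (132 + 1/128)*5 = (16897/128)*5 = 84485/128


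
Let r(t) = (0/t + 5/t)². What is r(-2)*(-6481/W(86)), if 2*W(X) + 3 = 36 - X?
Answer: 162025/106 ≈ 1528.5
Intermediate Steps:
W(X) = 33/2 - X/2 (W(X) = -3/2 + (36 - X)/2 = -3/2 + (18 - X/2) = 33/2 - X/2)
r(t) = 25/t² (r(t) = (0 + 5/t)² = (5/t)² = 25/t²)
r(-2)*(-6481/W(86)) = (25/(-2)²)*(-6481/(33/2 - ½*86)) = (25*(¼))*(-6481/(33/2 - 43)) = 25*(-6481/(-53/2))/4 = 25*(-6481*(-2/53))/4 = (25/4)*(12962/53) = 162025/106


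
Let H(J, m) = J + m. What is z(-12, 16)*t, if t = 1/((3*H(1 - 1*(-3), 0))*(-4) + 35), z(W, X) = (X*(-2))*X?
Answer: 512/13 ≈ 39.385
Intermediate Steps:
z(W, X) = -2*X² (z(W, X) = (-2*X)*X = -2*X²)
t = -1/13 (t = 1/((3*((1 - 1*(-3)) + 0))*(-4) + 35) = 1/((3*((1 + 3) + 0))*(-4) + 35) = 1/((3*(4 + 0))*(-4) + 35) = 1/((3*4)*(-4) + 35) = 1/(12*(-4) + 35) = 1/(-48 + 35) = 1/(-13) = -1/13 ≈ -0.076923)
z(-12, 16)*t = -2*16²*(-1/13) = -2*256*(-1/13) = -512*(-1/13) = 512/13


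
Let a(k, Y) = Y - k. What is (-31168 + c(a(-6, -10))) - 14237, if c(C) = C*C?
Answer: -45389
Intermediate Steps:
c(C) = C²
(-31168 + c(a(-6, -10))) - 14237 = (-31168 + (-10 - 1*(-6))²) - 14237 = (-31168 + (-10 + 6)²) - 14237 = (-31168 + (-4)²) - 14237 = (-31168 + 16) - 14237 = -31152 - 14237 = -45389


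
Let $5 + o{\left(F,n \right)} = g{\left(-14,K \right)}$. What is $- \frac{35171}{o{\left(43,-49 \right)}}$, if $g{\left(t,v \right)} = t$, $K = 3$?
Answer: $\frac{35171}{19} \approx 1851.1$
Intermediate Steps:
$o{\left(F,n \right)} = -19$ ($o{\left(F,n \right)} = -5 - 14 = -19$)
$- \frac{35171}{o{\left(43,-49 \right)}} = - \frac{35171}{-19} = \left(-35171\right) \left(- \frac{1}{19}\right) = \frac{35171}{19}$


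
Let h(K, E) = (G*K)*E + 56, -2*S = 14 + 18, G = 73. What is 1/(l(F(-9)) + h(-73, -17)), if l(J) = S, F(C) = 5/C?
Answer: 1/90633 ≈ 1.1034e-5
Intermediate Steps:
S = -16 (S = -(14 + 18)/2 = -½*32 = -16)
h(K, E) = 56 + 73*E*K (h(K, E) = (73*K)*E + 56 = 73*E*K + 56 = 56 + 73*E*K)
l(J) = -16
1/(l(F(-9)) + h(-73, -17)) = 1/(-16 + (56 + 73*(-17)*(-73))) = 1/(-16 + (56 + 90593)) = 1/(-16 + 90649) = 1/90633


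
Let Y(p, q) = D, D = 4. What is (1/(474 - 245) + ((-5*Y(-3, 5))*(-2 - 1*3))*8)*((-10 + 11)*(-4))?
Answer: -732804/229 ≈ -3200.0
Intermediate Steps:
Y(p, q) = 4
(1/(474 - 245) + ((-5*Y(-3, 5))*(-2 - 1*3))*8)*((-10 + 11)*(-4)) = (1/(474 - 245) + ((-5*4)*(-2 - 1*3))*8)*((-10 + 11)*(-4)) = (1/229 - 20*(-2 - 3)*8)*(1*(-4)) = (1/229 - 20*(-5)*8)*(-4) = (1/229 + 100*8)*(-4) = (1/229 + 800)*(-4) = (183201/229)*(-4) = -732804/229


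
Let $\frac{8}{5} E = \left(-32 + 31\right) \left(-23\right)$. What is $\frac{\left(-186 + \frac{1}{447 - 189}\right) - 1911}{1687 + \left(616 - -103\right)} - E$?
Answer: $- \frac{18928555}{1241496} \approx -15.247$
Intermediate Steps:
$E = \frac{115}{8}$ ($E = \frac{5 \left(-32 + 31\right) \left(-23\right)}{8} = \frac{5 \left(\left(-1\right) \left(-23\right)\right)}{8} = \frac{5}{8} \cdot 23 = \frac{115}{8} \approx 14.375$)
$\frac{\left(-186 + \frac{1}{447 - 189}\right) - 1911}{1687 + \left(616 - -103\right)} - E = \frac{\left(-186 + \frac{1}{447 - 189}\right) - 1911}{1687 + \left(616 - -103\right)} - \frac{115}{8} = \frac{\left(-186 + \frac{1}{258}\right) - 1911}{1687 + \left(616 + 103\right)} - \frac{115}{8} = \frac{\left(-186 + \frac{1}{258}\right) - 1911}{1687 + 719} - \frac{115}{8} = \frac{- \frac{47987}{258} - 1911}{2406} - \frac{115}{8} = \left(- \frac{541025}{258}\right) \frac{1}{2406} - \frac{115}{8} = - \frac{541025}{620748} - \frac{115}{8} = - \frac{18928555}{1241496}$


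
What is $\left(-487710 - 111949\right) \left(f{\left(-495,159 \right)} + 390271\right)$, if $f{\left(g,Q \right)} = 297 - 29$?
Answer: $-234190226201$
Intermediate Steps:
$f{\left(g,Q \right)} = 268$ ($f{\left(g,Q \right)} = 297 - 29 = 268$)
$\left(-487710 - 111949\right) \left(f{\left(-495,159 \right)} + 390271\right) = \left(-487710 - 111949\right) \left(268 + 390271\right) = \left(-599659\right) 390539 = -234190226201$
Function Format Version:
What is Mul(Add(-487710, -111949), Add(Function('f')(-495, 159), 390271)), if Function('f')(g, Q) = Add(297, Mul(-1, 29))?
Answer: -234190226201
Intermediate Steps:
Function('f')(g, Q) = 268 (Function('f')(g, Q) = Add(297, -29) = 268)
Mul(Add(-487710, -111949), Add(Function('f')(-495, 159), 390271)) = Mul(Add(-487710, -111949), Add(268, 390271)) = Mul(-599659, 390539) = -234190226201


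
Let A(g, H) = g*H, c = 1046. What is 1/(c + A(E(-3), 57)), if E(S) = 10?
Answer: 1/1616 ≈ 0.00061881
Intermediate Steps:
A(g, H) = H*g
1/(c + A(E(-3), 57)) = 1/(1046 + 57*10) = 1/(1046 + 570) = 1/1616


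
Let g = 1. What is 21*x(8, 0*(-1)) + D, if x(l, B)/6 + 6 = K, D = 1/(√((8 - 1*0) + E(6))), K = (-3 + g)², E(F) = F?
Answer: -252 + √14/14 ≈ -251.73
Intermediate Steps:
K = 4 (K = (-3 + 1)² = (-2)² = 4)
D = √14/14 (D = 1/(√((8 - 1*0) + 6)) = 1/(√((8 + 0) + 6)) = 1/(√(8 + 6)) = 1/(√14) = √14/14 ≈ 0.26726)
x(l, B) = -12 (x(l, B) = -36 + 6*4 = -36 + 24 = -12)
21*x(8, 0*(-1)) + D = 21*(-12) + √14/14 = -252 + √14/14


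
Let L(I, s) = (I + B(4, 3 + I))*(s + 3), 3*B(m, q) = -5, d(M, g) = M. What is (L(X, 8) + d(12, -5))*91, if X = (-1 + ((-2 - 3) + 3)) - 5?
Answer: -25753/3 ≈ -8584.3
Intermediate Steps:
B(m, q) = -5/3 (B(m, q) = (⅓)*(-5) = -5/3)
X = -8 (X = (-1 + (-5 + 3)) - 5 = (-1 - 2) - 5 = -3 - 5 = -8)
L(I, s) = (3 + s)*(-5/3 + I) (L(I, s) = (I - 5/3)*(s + 3) = (-5/3 + I)*(3 + s) = (3 + s)*(-5/3 + I))
(L(X, 8) + d(12, -5))*91 = ((-5 + 3*(-8) - 5/3*8 - 8*8) + 12)*91 = ((-5 - 24 - 40/3 - 64) + 12)*91 = (-319/3 + 12)*91 = -283/3*91 = -25753/3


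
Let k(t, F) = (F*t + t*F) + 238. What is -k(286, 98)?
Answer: -56294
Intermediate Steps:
k(t, F) = 238 + 2*F*t (k(t, F) = (F*t + F*t) + 238 = 2*F*t + 238 = 238 + 2*F*t)
-k(286, 98) = -(238 + 2*98*286) = -(238 + 56056) = -1*56294 = -56294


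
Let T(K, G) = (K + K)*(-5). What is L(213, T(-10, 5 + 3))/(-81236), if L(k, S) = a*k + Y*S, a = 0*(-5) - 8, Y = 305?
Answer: -313/883 ≈ -0.35447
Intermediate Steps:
a = -8 (a = 0 - 8 = -8)
T(K, G) = -10*K (T(K, G) = (2*K)*(-5) = -10*K)
L(k, S) = -8*k + 305*S
L(213, T(-10, 5 + 3))/(-81236) = (-8*213 + 305*(-10*(-10)))/(-81236) = (-1704 + 305*100)*(-1/81236) = (-1704 + 30500)*(-1/81236) = 28796*(-1/81236) = -313/883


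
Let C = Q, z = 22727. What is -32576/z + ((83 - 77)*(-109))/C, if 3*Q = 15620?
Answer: -276713747/177497870 ≈ -1.5590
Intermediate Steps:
Q = 15620/3 (Q = (⅓)*15620 = 15620/3 ≈ 5206.7)
C = 15620/3 ≈ 5206.7
-32576/z + ((83 - 77)*(-109))/C = -32576/22727 + ((83 - 77)*(-109))/(15620/3) = -32576*1/22727 + (6*(-109))*(3/15620) = -32576/22727 - 654*3/15620 = -32576/22727 - 981/7810 = -276713747/177497870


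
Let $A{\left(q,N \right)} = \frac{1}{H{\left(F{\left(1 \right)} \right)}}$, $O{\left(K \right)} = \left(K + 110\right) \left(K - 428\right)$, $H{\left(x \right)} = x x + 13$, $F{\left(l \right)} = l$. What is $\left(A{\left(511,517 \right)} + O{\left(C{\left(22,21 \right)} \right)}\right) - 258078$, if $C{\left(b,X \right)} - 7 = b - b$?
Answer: $- \frac{4302689}{14} \approx -3.0734 \cdot 10^{5}$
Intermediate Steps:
$H{\left(x \right)} = 13 + x^{2}$ ($H{\left(x \right)} = x^{2} + 13 = 13 + x^{2}$)
$C{\left(b,X \right)} = 7$ ($C{\left(b,X \right)} = 7 + \left(b - b\right) = 7 + 0 = 7$)
$O{\left(K \right)} = \left(-428 + K\right) \left(110 + K\right)$ ($O{\left(K \right)} = \left(110 + K\right) \left(-428 + K\right) = \left(-428 + K\right) \left(110 + K\right)$)
$A{\left(q,N \right)} = \frac{1}{14}$ ($A{\left(q,N \right)} = \frac{1}{13 + 1^{2}} = \frac{1}{13 + 1} = \frac{1}{14}$)
$\left(A{\left(511,517 \right)} + O{\left(C{\left(22,21 \right)} \right)}\right) - 258078 = \left(\frac{1}{14} - \left(49306 - 49\right)\right) - 258078 = \left(\frac{1}{14} - 49257\right) - 258078 = - \frac{689597}{14} - 258078 = - \frac{4302689}{14}$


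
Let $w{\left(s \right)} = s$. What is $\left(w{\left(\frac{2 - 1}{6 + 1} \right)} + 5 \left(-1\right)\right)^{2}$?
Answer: $\frac{1156}{49} \approx 23.592$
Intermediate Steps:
$\left(w{\left(\frac{2 - 1}{6 + 1} \right)} + 5 \left(-1\right)\right)^{2} = \left(\frac{2 - 1}{6 + 1} + 5 \left(-1\right)\right)^{2} = \left(1 \cdot \frac{1}{7} - 5\right)^{2} = \left(\frac{1}{7} - 5\right)^{2} = \left(- \frac{34}{7}\right)^{2} = \frac{1156}{49}$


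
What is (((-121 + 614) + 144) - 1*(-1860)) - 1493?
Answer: 1004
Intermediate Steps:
(((-121 + 614) + 144) - 1*(-1860)) - 1493 = ((493 + 144) + 1860) - 1493 = (637 + 1860) - 1493 = 2497 - 1493 = 1004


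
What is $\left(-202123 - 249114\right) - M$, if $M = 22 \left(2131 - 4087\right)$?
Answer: $-408205$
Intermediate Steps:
$M = -43032$ ($M = 22 \left(-1956\right) = -43032$)
$\left(-202123 - 249114\right) - M = \left(-202123 - 249114\right) - -43032 = \left(-202123 - 249114\right) + 43032 = -451237 + 43032 = -408205$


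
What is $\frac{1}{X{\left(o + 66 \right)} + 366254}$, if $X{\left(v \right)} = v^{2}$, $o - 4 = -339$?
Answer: $\frac{1}{438615} \approx 2.2799 \cdot 10^{-6}$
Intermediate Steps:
$o = -335$ ($o = 4 - 339 = -335$)
$\frac{1}{X{\left(o + 66 \right)} + 366254} = \frac{1}{\left(-335 + 66\right)^{2} + 366254} = \frac{1}{\left(-269\right)^{2} + 366254} = \frac{1}{72361 + 366254} = \frac{1}{438615}$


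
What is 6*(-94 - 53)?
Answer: -882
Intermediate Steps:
6*(-94 - 53) = 6*(-147) = -882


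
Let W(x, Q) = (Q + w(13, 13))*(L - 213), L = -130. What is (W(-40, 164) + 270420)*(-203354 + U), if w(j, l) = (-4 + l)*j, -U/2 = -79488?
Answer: -7723413986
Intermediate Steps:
U = 158976 (U = -2*(-79488) = 158976)
w(j, l) = j*(-4 + l)
W(x, Q) = -40131 - 343*Q (W(x, Q) = (Q + 13*(-4 + 13))*(-130 - 213) = (Q + 13*9)*(-343) = (Q + 117)*(-343) = (117 + Q)*(-343) = -40131 - 343*Q)
(W(-40, 164) + 270420)*(-203354 + U) = ((-40131 - 343*164) + 270420)*(-203354 + 158976) = ((-40131 - 56252) + 270420)*(-44378) = (-96383 + 270420)*(-44378) = 174037*(-44378) = -7723413986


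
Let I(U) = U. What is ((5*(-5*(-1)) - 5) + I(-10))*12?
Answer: 120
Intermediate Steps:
((5*(-5*(-1)) - 5) + I(-10))*12 = ((5*(-5*(-1)) - 5) - 10)*12 = ((5*5 - 5) - 10)*12 = ((25 - 5) - 10)*12 = (20 - 10)*12 = 10*12 = 120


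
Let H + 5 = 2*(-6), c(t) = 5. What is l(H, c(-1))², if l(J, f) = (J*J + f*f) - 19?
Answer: 87025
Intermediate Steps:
H = -17 (H = -5 + 2*(-6) = -5 - 12 = -17)
l(J, f) = -19 + J² + f² (l(J, f) = (J² + f²) - 19 = -19 + J² + f²)
l(H, c(-1))² = (-19 + (-17)² + 5²)² = (-19 + 289 + 25)² = 295² = 87025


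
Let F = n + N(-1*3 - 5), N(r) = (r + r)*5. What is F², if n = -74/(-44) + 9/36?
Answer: 11799225/1936 ≈ 6094.6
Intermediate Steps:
N(r) = 10*r (N(r) = (2*r)*5 = 10*r)
n = 85/44 (n = -74*(-1/44) + 9*(1/36) = 37/22 + ¼ = 85/44 ≈ 1.9318)
F = -3435/44 (F = 85/44 + 10*(-1*3 - 5) = 85/44 + 10*(-3 - 5) = 85/44 + 10*(-8) = 85/44 - 80 = -3435/44 ≈ -78.068)
F² = (-3435/44)² = 11799225/1936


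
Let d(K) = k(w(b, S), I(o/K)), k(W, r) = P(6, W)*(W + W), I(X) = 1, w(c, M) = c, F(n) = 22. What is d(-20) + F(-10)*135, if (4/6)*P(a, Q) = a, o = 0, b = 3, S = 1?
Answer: 3024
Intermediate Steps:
P(a, Q) = 3*a/2
k(W, r) = 18*W (k(W, r) = ((3/2)*6)*(W + W) = 9*(2*W) = 18*W)
d(K) = 54 (d(K) = 18*3 = 54)
d(-20) + F(-10)*135 = 54 + 22*135 = 54 + 2970 = 3024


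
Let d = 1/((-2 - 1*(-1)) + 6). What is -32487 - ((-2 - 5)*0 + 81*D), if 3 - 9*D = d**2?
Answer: -812841/25 ≈ -32514.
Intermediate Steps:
d = 1/5 (d = 1/((-2 + 1) + 6) = 1/(-1 + 6) = 1/5 ≈ 0.20000)
D = 74/225 (D = 1/3 - (1/5)**2/9 = 1/3 - 1/9*1/25 = 1/3 - 1/225 = 74/225 ≈ 0.32889)
-32487 - ((-2 - 5)*0 + 81*D) = -32487 - ((-2 - 5)*0 + 81*(74/225)) = -32487 - (-7*0 + 666/25) = -32487 - (0 + 666/25) = -32487 - 1*666/25 = -32487 - 666/25 = -812841/25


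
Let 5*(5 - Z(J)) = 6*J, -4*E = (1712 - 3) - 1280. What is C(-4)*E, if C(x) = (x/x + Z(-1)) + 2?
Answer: -9867/10 ≈ -986.70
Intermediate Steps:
E = -429/4 (E = -((1712 - 3) - 1280)/4 = -(1709 - 1280)/4 = -¼*429 = -429/4 ≈ -107.25)
Z(J) = 5 - 6*J/5
C(x) = 46/5 (C(x) = (x/x + (5 - 6/5*(-1))) + 2 = (1 + (5 + 6/5)) + 2 = (1 + 31/5) + 2 = 36/5 + 2 = 46/5)
C(-4)*E = (46/5)*(-429/4) = -9867/10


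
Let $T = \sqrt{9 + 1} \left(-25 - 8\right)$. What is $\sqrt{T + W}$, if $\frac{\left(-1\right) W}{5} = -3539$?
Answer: $\sqrt{17695 - 33 \sqrt{10}} \approx 132.63$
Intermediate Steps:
$W = 17695$ ($W = \left(-5\right) \left(-3539\right) = 17695$)
$T = - 33 \sqrt{10}$ ($T = \sqrt{10} \left(-33\right) = - 33 \sqrt{10} \approx -104.36$)
$\sqrt{T + W} = \sqrt{- 33 \sqrt{10} + 17695} = \sqrt{17695 - 33 \sqrt{10}}$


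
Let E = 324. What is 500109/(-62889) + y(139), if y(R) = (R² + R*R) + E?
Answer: 816677555/20963 ≈ 38958.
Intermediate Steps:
y(R) = 324 + 2*R² (y(R) = (R² + R*R) + 324 = (R² + R²) + 324 = 2*R² + 324 = 324 + 2*R²)
500109/(-62889) + y(139) = 500109/(-62889) + (324 + 2*139²) = 500109*(-1/62889) + (324 + 2*19321) = -166703/20963 + (324 + 38642) = -166703/20963 + 38966 = 816677555/20963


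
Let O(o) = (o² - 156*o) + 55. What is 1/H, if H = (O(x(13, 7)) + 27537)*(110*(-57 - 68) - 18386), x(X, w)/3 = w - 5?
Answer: -1/857774112 ≈ -1.1658e-9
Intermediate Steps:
x(X, w) = -15 + 3*w (x(X, w) = 3*(w - 5) = 3*(-5 + w) = -15 + 3*w)
O(o) = 55 + o² - 156*o
H = -857774112 (H = ((55 + (-15 + 3*7)² - 156*(-15 + 3*7)) + 27537)*(110*(-57 - 68) - 18386) = ((55 + (-15 + 21)² - 156*(-15 + 21)) + 27537)*(110*(-125) - 18386) = ((55 + 6² - 156*6) + 27537)*(-13750 - 18386) = ((55 + 36 - 936) + 27537)*(-32136) = (-845 + 27537)*(-32136) = 26692*(-32136) = -857774112)
1/H = 1/(-857774112) = -1/857774112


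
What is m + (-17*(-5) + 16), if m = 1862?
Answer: 1963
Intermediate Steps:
m + (-17*(-5) + 16) = 1862 + (-17*(-5) + 16) = 1862 + (85 + 16) = 1862 + 101 = 1963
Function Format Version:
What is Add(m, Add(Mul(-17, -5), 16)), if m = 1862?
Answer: 1963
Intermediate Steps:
Add(m, Add(Mul(-17, -5), 16)) = Add(1862, Add(Mul(-17, -5), 16)) = Add(1862, Add(85, 16)) = Add(1862, 101) = 1963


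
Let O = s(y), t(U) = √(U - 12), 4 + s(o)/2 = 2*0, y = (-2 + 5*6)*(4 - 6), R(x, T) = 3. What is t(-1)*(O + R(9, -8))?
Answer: -5*I*√13 ≈ -18.028*I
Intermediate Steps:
y = -56 (y = (-2 + 30)*(-2) = 28*(-2) = -56)
s(o) = -8 (s(o) = -8 + 2*(2*0) = -8 + 2*0 = -8 + 0 = -8)
t(U) = √(-12 + U)
O = -8
t(-1)*(O + R(9, -8)) = √(-12 - 1)*(-8 + 3) = √(-13)*(-5) = (I*√13)*(-5) = -5*I*√13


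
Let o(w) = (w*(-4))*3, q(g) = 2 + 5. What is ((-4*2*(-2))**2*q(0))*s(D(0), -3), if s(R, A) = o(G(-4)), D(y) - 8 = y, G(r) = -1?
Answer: 21504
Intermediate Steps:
q(g) = 7
D(y) = 8 + y
o(w) = -12*w (o(w) = -4*w*3 = -12*w)
s(R, A) = 12 (s(R, A) = -12*(-1) = 12)
((-4*2*(-2))**2*q(0))*s(D(0), -3) = ((-4*2*(-2))**2*7)*12 = ((-8*(-2))**2*7)*12 = (16**2*7)*12 = (256*7)*12 = 1792*12 = 21504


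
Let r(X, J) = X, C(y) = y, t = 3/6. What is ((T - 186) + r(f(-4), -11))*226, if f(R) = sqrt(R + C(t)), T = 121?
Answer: -14690 + 113*I*sqrt(14) ≈ -14690.0 + 422.81*I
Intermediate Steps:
t = 1/2 (t = 3*(1/6) = 1/2 ≈ 0.50000)
f(R) = sqrt(1/2 + R) (f(R) = sqrt(R + 1/2) = sqrt(1/2 + R))
((T - 186) + r(f(-4), -11))*226 = ((121 - 186) + sqrt(2 + 4*(-4))/2)*226 = (-65 + sqrt(2 - 16)/2)*226 = (-65 + sqrt(-14)/2)*226 = (-65 + (I*sqrt(14))/2)*226 = (-65 + I*sqrt(14)/2)*226 = -14690 + 113*I*sqrt(14)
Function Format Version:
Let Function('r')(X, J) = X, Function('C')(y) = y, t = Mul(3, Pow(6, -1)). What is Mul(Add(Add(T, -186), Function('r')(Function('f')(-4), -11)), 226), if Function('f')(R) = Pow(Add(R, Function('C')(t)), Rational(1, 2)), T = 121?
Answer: Add(-14690, Mul(113, I, Pow(14, Rational(1, 2)))) ≈ Add(-14690., Mul(422.81, I))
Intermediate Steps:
t = Rational(1, 2) (t = Mul(3, Rational(1, 6)) = Rational(1, 2) ≈ 0.50000)
Function('f')(R) = Pow(Add(Rational(1, 2), R), Rational(1, 2)) (Function('f')(R) = Pow(Add(R, Rational(1, 2)), Rational(1, 2)) = Pow(Add(Rational(1, 2), R), Rational(1, 2)))
Mul(Add(Add(T, -186), Function('r')(Function('f')(-4), -11)), 226) = Mul(Add(Add(121, -186), Mul(Rational(1, 2), Pow(Add(2, Mul(4, -4)), Rational(1, 2)))), 226) = Mul(Add(-65, Mul(Rational(1, 2), Pow(Add(2, -16), Rational(1, 2)))), 226) = Mul(Add(-65, Mul(Rational(1, 2), Pow(-14, Rational(1, 2)))), 226) = Mul(Add(-65, Mul(Rational(1, 2), Mul(I, Pow(14, Rational(1, 2))))), 226) = Mul(Add(-65, Mul(Rational(1, 2), I, Pow(14, Rational(1, 2)))), 226) = Add(-14690, Mul(113, I, Pow(14, Rational(1, 2))))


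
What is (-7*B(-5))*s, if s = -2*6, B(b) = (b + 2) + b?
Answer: -672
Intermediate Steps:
B(b) = 2 + 2*b (B(b) = (2 + b) + b = 2 + 2*b)
s = -12
(-7*B(-5))*s = -7*(2 + 2*(-5))*(-12) = -7*(2 - 10)*(-12) = -7*(-8)*(-12) = 56*(-12) = -672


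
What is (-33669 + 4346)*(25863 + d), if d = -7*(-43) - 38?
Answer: -766092698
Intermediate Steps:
d = 263 (d = 301 - 38 = 263)
(-33669 + 4346)*(25863 + d) = (-33669 + 4346)*(25863 + 263) = -29323*26126 = -766092698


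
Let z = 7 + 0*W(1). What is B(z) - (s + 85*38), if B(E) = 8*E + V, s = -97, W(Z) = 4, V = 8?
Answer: -3069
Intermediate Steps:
z = 7 (z = 7 + 0*4 = 7 + 0 = 7)
B(E) = 8 + 8*E (B(E) = 8*E + 8 = 8 + 8*E)
B(z) - (s + 85*38) = (8 + 8*7) - (-97 + 85*38) = (8 + 56) - (-97 + 3230) = 64 - 1*3133 = 64 - 3133 = -3069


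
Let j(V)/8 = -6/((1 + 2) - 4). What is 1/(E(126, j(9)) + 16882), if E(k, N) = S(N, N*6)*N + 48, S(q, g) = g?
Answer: 1/30754 ≈ 3.2516e-5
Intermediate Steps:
j(V) = 48 (j(V) = 8*(-6/((1 + 2) - 4)) = 8*(-6/(3 - 4)) = 8*(-6/(-1)) = 8*(-6*(-1)) = 8*6 = 48)
E(k, N) = 48 + 6*N² (E(k, N) = (N*6)*N + 48 = (6*N)*N + 48 = 6*N² + 48 = 48 + 6*N²)
1/(E(126, j(9)) + 16882) = 1/((48 + 6*48²) + 16882) = 1/((48 + 6*2304) + 16882) = 1/((48 + 13824) + 16882) = 1/(13872 + 16882) = 1/30754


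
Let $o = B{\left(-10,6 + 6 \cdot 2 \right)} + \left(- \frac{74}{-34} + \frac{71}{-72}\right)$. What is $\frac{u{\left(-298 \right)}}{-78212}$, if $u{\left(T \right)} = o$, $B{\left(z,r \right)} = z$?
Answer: $\frac{10783}{95731488} \approx 0.00011264$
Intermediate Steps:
$o = - \frac{10783}{1224}$ ($o = -10 + \left(- \frac{74}{-34} + \frac{71}{-72}\right) = -10 + \left(\left(-74\right) \left(- \frac{1}{34}\right) + 71 \left(- \frac{1}{72}\right)\right) = -10 + \left(\frac{37}{17} - \frac{71}{72}\right) = -10 + \frac{1457}{1224} = - \frac{10783}{1224} \approx -8.8096$)
$u{\left(T \right)} = - \frac{10783}{1224}$
$\frac{u{\left(-298 \right)}}{-78212} = - \frac{10783}{1224 \left(-78212\right)} = \left(- \frac{10783}{1224}\right) \left(- \frac{1}{78212}\right) = \frac{10783}{95731488}$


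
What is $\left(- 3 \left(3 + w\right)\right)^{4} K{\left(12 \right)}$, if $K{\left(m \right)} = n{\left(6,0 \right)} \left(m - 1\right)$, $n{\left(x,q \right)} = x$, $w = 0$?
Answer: $433026$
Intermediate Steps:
$K{\left(m \right)} = -6 + 6 m$ ($K{\left(m \right)} = 6 \left(m - 1\right) = 6 \left(-1 + m\right) = -6 + 6 m$)
$\left(- 3 \left(3 + w\right)\right)^{4} K{\left(12 \right)} = \left(- 3 \left(3 + 0\right)\right)^{4} \left(-6 + 6 \cdot 12\right) = \left(\left(-3\right) 3\right)^{4} \left(-6 + 72\right) = \left(-9\right)^{4} \cdot 66 = 6561 \cdot 66 = 433026$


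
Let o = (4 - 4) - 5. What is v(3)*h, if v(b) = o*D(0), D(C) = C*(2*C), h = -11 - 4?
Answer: 0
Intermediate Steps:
h = -15
D(C) = 2*C²
o = -5 (o = 0 - 5 = -5)
v(b) = 0 (v(b) = -10*0² = -10*0 = -5*0 = 0)
v(3)*h = 0*(-15) = 0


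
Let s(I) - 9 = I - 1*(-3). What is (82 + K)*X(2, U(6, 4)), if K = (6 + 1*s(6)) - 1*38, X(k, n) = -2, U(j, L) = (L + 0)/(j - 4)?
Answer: -136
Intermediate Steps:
s(I) = 12 + I (s(I) = 9 + (I - 1*(-3)) = 9 + (I + 3) = 9 + (3 + I) = 12 + I)
U(j, L) = L/(-4 + j)
K = -14 (K = (6 + 1*(12 + 6)) - 1*38 = (6 + 1*18) - 38 = (6 + 18) - 38 = 24 - 38 = -14)
(82 + K)*X(2, U(6, 4)) = (82 - 14)*(-2) = 68*(-2) = -136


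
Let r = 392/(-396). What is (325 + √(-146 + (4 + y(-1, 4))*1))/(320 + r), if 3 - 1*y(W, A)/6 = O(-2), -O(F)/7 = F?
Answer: 32175/31582 + 198*I*√13/15791 ≈ 1.0188 + 0.045209*I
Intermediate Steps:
O(F) = -7*F
y(W, A) = -66 (y(W, A) = 18 - (-42)*(-2) = 18 - 6*14 = 18 - 84 = -66)
r = -98/99 (r = 392*(-1/396) = -98/99 ≈ -0.98990)
(325 + √(-146 + (4 + y(-1, 4))*1))/(320 + r) = (325 + √(-146 + (4 - 66)*1))/(320 - 98/99) = (325 + √(-146 - 62*1))/(31582/99) = (325 + √(-146 - 62))*(99/31582) = (325 + √(-208))*(99/31582) = (325 + 4*I*√13)*(99/31582) = 32175/31582 + 198*I*√13/15791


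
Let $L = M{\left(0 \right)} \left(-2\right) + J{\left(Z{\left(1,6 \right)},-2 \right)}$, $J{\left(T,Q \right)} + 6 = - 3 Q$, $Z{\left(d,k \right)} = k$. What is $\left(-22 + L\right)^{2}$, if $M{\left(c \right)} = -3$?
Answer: $256$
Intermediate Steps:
$J{\left(T,Q \right)} = -6 - 3 Q$
$L = 6$ ($L = \left(-3\right) \left(-2\right) - 0 = 6 + \left(-6 + 6\right) = 6 + 0 = 6$)
$\left(-22 + L\right)^{2} = \left(-22 + 6\right)^{2} = \left(-16\right)^{2} = 256$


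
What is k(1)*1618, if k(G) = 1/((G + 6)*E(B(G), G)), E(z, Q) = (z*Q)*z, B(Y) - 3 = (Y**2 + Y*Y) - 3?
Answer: 809/14 ≈ 57.786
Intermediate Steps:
B(Y) = 2*Y**2 (B(Y) = 3 + ((Y**2 + Y*Y) - 3) = 3 + ((Y**2 + Y**2) - 3) = 3 + (2*Y**2 - 3) = 3 + (-3 + 2*Y**2) = 2*Y**2)
E(z, Q) = Q*z**2 (E(z, Q) = (Q*z)*z = Q*z**2)
k(G) = 1/(4*G**5*(6 + G)) (k(G) = 1/((G + 6)*((G*(2*G**2)**2))) = 1/((6 + G)*((G*(4*G**4)))) = 1/((6 + G)*((4*G**5))) = (1/(4*G**5))/(6 + G) = 1/(4*G**5*(6 + G)))
k(1)*1618 = ((1/4)/(1**5*(6 + 1)))*1618 = ((1/4)*1/7)*1618 = ((1/4)*1*(1/7))*1618 = (1/28)*1618 = 809/14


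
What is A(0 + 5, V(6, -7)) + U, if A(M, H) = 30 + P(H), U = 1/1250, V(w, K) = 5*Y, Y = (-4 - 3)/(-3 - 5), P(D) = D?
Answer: 171879/5000 ≈ 34.376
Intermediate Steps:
Y = 7/8 (Y = -7/(-8) = -7*(-1/8) = 7/8 ≈ 0.87500)
V(w, K) = 35/8 (V(w, K) = 5*(7/8) = 35/8)
U = 1/1250 ≈ 0.00080000
A(M, H) = 30 + H
A(0 + 5, V(6, -7)) + U = (30 + 35/8) + 1/1250 = 275/8 + 1/1250 = 171879/5000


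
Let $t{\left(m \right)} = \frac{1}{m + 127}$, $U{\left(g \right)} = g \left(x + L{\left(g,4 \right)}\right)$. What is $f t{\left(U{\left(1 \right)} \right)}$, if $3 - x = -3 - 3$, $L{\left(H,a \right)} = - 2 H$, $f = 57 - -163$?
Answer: $\frac{110}{67} \approx 1.6418$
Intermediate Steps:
$f = 220$ ($f = 57 + 163 = 220$)
$x = 9$ ($x = 3 - \left(-3 - 3\right) = 3 - -6 = 3 + 6 = 9$)
$U{\left(g \right)} = g \left(9 - 2 g\right)$
$t{\left(m \right)} = \frac{1}{127 + m}$
$f t{\left(U{\left(1 \right)} \right)} = \frac{220}{127 + 1 \left(9 - 2\right)} = \frac{220}{127 + 1 \cdot 7} = \frac{220}{127 + 7} = \frac{220}{134} = 220 \cdot \frac{1}{134} = \frac{110}{67}$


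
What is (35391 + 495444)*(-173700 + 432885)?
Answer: 137584469475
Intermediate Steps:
(35391 + 495444)*(-173700 + 432885) = 530835*259185 = 137584469475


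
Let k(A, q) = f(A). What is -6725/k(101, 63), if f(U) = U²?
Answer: -6725/10201 ≈ -0.65925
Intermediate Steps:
k(A, q) = A²
-6725/k(101, 63) = -6725/(101²) = -6725/10201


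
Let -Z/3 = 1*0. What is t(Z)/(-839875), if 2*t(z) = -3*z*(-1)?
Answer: 0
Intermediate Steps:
Z = 0 (Z = -3*0 = 0)
t(z) = 3*z/2 (t(z) = (-3*z*(-1))/2 = (3*z)/2 = 3*z/2)
t(Z)/(-839875) = ((3/2)*0)/(-839875) = 0*(-1/839875) = 0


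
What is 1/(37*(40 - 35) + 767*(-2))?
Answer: -1/1349 ≈ -0.00074129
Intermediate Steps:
1/(37*(40 - 35) + 767*(-2)) = 1/(37*5 - 1534) = 1/(185 - 1534) = 1/(-1349) = -1/1349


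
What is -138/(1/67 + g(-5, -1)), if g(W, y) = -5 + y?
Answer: 9246/401 ≈ 23.057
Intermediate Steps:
-138/(1/67 + g(-5, -1)) = -138/(1/67 + (-5 - 1)) = -138/(1/67 - 6) = -138/(-401/67) = -138*(-67/401) = 9246/401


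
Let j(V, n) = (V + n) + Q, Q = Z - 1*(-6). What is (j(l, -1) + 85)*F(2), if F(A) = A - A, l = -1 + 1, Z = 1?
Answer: 0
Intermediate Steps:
Q = 7 (Q = 1 - 1*(-6) = 1 + 6 = 7)
l = 0
F(A) = 0
j(V, n) = 7 + V + n (j(V, n) = (V + n) + 7 = 7 + V + n)
(j(l, -1) + 85)*F(2) = ((7 + 0 - 1) + 85)*0 = (6 + 85)*0 = 91*0 = 0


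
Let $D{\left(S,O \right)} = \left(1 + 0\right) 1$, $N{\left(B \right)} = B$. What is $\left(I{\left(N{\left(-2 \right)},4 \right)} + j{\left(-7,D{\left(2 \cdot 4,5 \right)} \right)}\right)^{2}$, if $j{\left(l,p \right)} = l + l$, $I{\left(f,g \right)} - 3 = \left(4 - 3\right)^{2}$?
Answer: $100$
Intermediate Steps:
$D{\left(S,O \right)} = 1$ ($D{\left(S,O \right)} = 1 \cdot 1 = 1$)
$I{\left(f,g \right)} = 4$ ($I{\left(f,g \right)} = 3 + \left(4 - 3\right)^{2} = 3 + 1^{2} = 3 + 1 = 4$)
$j{\left(l,p \right)} = 2 l$
$\left(I{\left(N{\left(-2 \right)},4 \right)} + j{\left(-7,D{\left(2 \cdot 4,5 \right)} \right)}\right)^{2} = \left(4 + 2 \left(-7\right)\right)^{2} = \left(4 - 14\right)^{2} = \left(-10\right)^{2} = 100$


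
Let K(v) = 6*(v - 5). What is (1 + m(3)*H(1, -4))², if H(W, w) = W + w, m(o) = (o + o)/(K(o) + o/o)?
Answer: 841/121 ≈ 6.9504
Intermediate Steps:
K(v) = -30 + 6*v (K(v) = 6*(-5 + v) = -30 + 6*v)
m(o) = 2*o/(-29 + 6*o) (m(o) = (o + o)/((-30 + 6*o) + o/o) = (2*o)/((-30 + 6*o) + 1) = (2*o)/(-29 + 6*o) = 2*o/(-29 + 6*o))
(1 + m(3)*H(1, -4))² = (1 + (2*3/(-29 + 6*3))*(1 - 4))² = (1 + (2*3/(-29 + 18))*(-3))² = (1 + (2*3/(-11))*(-3))² = (1 + (2*3*(-1/11))*(-3))² = (1 - 6/11*(-3))² = (1 + 18/11)² = (29/11)² = 841/121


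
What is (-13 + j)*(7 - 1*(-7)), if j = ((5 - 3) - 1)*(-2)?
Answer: -210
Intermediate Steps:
j = -2 (j = (2 - 1)*(-2) = 1*(-2) = -2)
(-13 + j)*(7 - 1*(-7)) = (-13 - 2)*(7 - 1*(-7)) = -15*(7 + 7) = -15*14 = -210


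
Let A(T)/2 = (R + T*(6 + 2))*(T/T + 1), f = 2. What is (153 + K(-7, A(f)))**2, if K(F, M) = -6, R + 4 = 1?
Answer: 21609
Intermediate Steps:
R = -3 (R = -4 + 1 = -3)
A(T) = -12 + 32*T (A(T) = 2*((-3 + T*(6 + 2))*(T/T + 1)) = 2*((-3 + T*8)*(1 + 1)) = 2*((-3 + 8*T)*2) = 2*(-6 + 16*T) = -12 + 32*T)
(153 + K(-7, A(f)))**2 = (153 - 6)**2 = 147**2 = 21609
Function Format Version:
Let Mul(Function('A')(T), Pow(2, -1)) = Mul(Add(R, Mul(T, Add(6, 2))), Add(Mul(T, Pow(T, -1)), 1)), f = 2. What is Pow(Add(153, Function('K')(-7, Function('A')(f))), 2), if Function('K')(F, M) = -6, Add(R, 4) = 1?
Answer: 21609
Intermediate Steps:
R = -3 (R = Add(-4, 1) = -3)
Function('A')(T) = Add(-12, Mul(32, T)) (Function('A')(T) = Mul(2, Mul(Add(-3, Mul(T, Add(6, 2))), Add(Mul(T, Pow(T, -1)), 1))) = Mul(2, Mul(Add(-3, Mul(T, 8)), Add(1, 1))) = Mul(2, Mul(Add(-3, Mul(8, T)), 2)) = Mul(2, Add(-6, Mul(16, T))) = Add(-12, Mul(32, T)))
Pow(Add(153, Function('K')(-7, Function('A')(f))), 2) = Pow(Add(153, -6), 2) = Pow(147, 2) = 21609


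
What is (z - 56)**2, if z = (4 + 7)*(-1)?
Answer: 4489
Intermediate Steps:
z = -11 (z = 11*(-1) = -11)
(z - 56)**2 = (-11 - 56)**2 = (-67)**2 = 4489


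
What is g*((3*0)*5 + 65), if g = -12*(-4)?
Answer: 3120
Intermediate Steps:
g = 48
g*((3*0)*5 + 65) = 48*((3*0)*5 + 65) = 48*(0*5 + 65) = 48*(0 + 65) = 48*65 = 3120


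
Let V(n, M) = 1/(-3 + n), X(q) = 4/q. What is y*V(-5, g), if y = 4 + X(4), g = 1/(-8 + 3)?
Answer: -5/8 ≈ -0.62500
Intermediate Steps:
g = -1/5 (g = 1/(-5) = -1/5 ≈ -0.20000)
y = 5 (y = 4 + 4/4 = 4 + 4*(1/4) = 4 + 1 = 5)
y*V(-5, g) = 5/(-3 - 5) = 5/(-8) = 5*(-1/8) = -5/8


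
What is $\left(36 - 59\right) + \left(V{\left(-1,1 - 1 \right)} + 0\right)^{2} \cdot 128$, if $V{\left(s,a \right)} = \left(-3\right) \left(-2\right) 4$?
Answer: $73705$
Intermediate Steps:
$V{\left(s,a \right)} = 24$ ($V{\left(s,a \right)} = 6 \cdot 4 = 24$)
$\left(36 - 59\right) + \left(V{\left(-1,1 - 1 \right)} + 0\right)^{2} \cdot 128 = \left(36 - 59\right) + \left(24 + 0\right)^{2} \cdot 128 = -23 + 24^{2} \cdot 128 = -23 + 576 \cdot 128 = -23 + 73728 = 73705$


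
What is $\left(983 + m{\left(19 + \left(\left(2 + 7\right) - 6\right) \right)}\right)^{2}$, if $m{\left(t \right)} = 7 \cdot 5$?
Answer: $1036324$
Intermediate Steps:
$m{\left(t \right)} = 35$
$\left(983 + m{\left(19 + \left(\left(2 + 7\right) - 6\right) \right)}\right)^{2} = \left(983 + 35\right)^{2} = 1018^{2} = 1036324$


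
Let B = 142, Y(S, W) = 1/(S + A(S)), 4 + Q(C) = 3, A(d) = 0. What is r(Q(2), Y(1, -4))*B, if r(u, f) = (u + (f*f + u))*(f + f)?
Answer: -284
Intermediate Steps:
Q(C) = -1 (Q(C) = -4 + 3 = -1)
Y(S, W) = 1/S (Y(S, W) = 1/(S + 0) = 1/S)
r(u, f) = 2*f*(f² + 2*u) (r(u, f) = (u + (f² + u))*(2*f) = (u + (u + f²))*(2*f) = (f² + 2*u)*(2*f) = 2*f*(f² + 2*u))
r(Q(2), Y(1, -4))*B = (2*((1/1)² + 2*(-1))/1)*142 = (2*1*(1² - 2))*142 = (2*1*(1 - 2))*142 = (2*1*(-1))*142 = -2*142 = -284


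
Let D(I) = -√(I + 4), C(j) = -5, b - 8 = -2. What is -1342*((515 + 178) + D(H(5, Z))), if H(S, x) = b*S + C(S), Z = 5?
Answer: -930006 + 1342*√29 ≈ -9.2278e+5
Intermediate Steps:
b = 6 (b = 8 - 2 = 6)
H(S, x) = -5 + 6*S (H(S, x) = 6*S - 5 = -5 + 6*S)
D(I) = -√(4 + I)
-1342*((515 + 178) + D(H(5, Z))) = -1342*((515 + 178) - √(4 + (-5 + 6*5))) = -1342*(693 - √(4 + (-5 + 30))) = -1342*(693 - √(4 + 25)) = -1342*(693 - √29) = -930006 + 1342*√29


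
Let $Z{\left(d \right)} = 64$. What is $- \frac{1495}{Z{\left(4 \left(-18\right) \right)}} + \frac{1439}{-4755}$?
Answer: $- \frac{7200821}{304320} \approx -23.662$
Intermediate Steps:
$- \frac{1495}{Z{\left(4 \left(-18\right) \right)}} + \frac{1439}{-4755} = - \frac{1495}{64} + \frac{1439}{-4755} = \left(-1495\right) \frac{1}{64} + 1439 \left(- \frac{1}{4755}\right) = - \frac{1495}{64} - \frac{1439}{4755} = - \frac{7200821}{304320}$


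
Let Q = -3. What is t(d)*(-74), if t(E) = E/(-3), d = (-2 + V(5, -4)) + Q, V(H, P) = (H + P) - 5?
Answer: -222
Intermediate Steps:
V(H, P) = -5 + H + P
d = -9 (d = (-2 + (-5 + 5 - 4)) - 3 = (-2 - 4) - 3 = -6 - 3 = -9)
t(E) = -E/3 (t(E) = E*(-⅓) = -E/3)
t(d)*(-74) = -⅓*(-9)*(-74) = 3*(-74) = -222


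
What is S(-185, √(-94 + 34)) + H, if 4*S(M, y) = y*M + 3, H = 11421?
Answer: 45687/4 - 185*I*√15/2 ≈ 11422.0 - 358.25*I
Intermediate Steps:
S(M, y) = ¾ + M*y/4 (S(M, y) = (y*M + 3)/4 = (M*y + 3)/4 = (3 + M*y)/4 = ¾ + M*y/4)
S(-185, √(-94 + 34)) + H = (¾ + (¼)*(-185)*√(-94 + 34)) + 11421 = (¾ + (¼)*(-185)*√(-60)) + 11421 = (¾ + (¼)*(-185)*(2*I*√15)) + 11421 = (¾ - 185*I*√15/2) + 11421 = 45687/4 - 185*I*√15/2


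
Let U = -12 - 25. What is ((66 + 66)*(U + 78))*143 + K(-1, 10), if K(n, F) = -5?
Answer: 773911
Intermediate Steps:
U = -37
((66 + 66)*(U + 78))*143 + K(-1, 10) = ((66 + 66)*(-37 + 78))*143 - 5 = (132*41)*143 - 5 = 5412*143 - 5 = 773916 - 5 = 773911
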